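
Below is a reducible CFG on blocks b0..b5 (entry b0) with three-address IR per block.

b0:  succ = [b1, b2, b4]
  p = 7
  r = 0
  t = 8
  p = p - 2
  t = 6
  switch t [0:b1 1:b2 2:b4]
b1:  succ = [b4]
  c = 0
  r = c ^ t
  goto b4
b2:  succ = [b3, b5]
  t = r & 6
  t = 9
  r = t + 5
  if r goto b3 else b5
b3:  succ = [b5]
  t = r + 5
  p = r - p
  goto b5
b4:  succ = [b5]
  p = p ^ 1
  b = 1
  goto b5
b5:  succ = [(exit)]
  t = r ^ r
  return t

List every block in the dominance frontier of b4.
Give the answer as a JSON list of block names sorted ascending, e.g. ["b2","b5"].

Answer: ["b5"]

Analysis:
idom tree: b1←b0 b2←b0 b3←b2 b4←b0 b5←b0
Dom∩ at merges:
  b4: preds {b0,b1}: {b0} ∩ {b0,b1} = {b0}; idom=b0
  b5: preds {b2,b3,b4}: {b0,b2} ∩ {b0,b2,b3} ∩ {b0,b4} = {b0}; idom=b0

DF walk-up:
  join b4 pred b0: · stop@b0
  join b4 pred b1: b1 stop@b0
  join b5 pred b2: b2 stop@b0
  join b5 pred b3: b3→b2 stop@b0
  join b5 pred b4: b4 stop@b0
  b0: DF=∅
  b1: DF={b4}
  b2: DF={b5}
  b3: DF={b5}
  b4: DF={b5}
  b5: DF=∅

DF(b4) = ["b5"]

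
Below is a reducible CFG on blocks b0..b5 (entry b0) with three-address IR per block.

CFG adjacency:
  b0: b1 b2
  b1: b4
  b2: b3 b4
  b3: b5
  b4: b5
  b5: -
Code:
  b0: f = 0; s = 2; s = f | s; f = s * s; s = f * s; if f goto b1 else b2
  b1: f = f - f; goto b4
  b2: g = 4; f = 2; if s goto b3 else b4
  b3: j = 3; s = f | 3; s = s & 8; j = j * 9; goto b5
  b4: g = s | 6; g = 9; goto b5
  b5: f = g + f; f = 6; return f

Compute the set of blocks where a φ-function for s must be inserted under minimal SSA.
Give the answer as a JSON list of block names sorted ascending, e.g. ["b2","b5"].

idom tree: b1←b0 b2←b0 b3←b2 b4←b0 b5←b0
Dom at joins:
  b4: preds {b1,b2}: {b0,b1} ∩ {b0,b2} = {b0}; idom=b0
  b5: preds {b3,b4}: {b0,b2,b3} ∩ {b0,b4} = {b0}; idom=b0

Frontier:
  join b4 pred b1: b1 stop@b0
  join b4 pred b2: b2 stop@b0
  join b5 pred b3: b3→b2 stop@b0
  join b5 pred b4: b4 stop@b0
  b0 → ∅
  b1 → {b4}
  b2 → {b4,b5}
  b3 → {b5}
  b4 → {b5}
  b5 → ∅

φ for s: defs {b0,b3}
  DF⁺ = {b5}

Answer: ["b5"]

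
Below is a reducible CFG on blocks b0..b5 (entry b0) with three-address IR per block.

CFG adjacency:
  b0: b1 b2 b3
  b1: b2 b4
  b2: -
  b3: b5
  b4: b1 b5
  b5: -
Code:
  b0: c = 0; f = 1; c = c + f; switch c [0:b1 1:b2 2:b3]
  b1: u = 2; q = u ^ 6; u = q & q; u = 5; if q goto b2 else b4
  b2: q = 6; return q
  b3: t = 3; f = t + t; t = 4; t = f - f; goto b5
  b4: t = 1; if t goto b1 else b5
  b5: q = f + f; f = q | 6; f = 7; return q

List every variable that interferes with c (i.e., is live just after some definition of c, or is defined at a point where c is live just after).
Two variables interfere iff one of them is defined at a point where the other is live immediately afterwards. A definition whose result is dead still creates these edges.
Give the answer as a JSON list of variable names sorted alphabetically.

Block summaries:
  b0: {c,f} / ∅
  b1: {q,u} / ∅
  b2: {q} / ∅
  b3: {f,t} / ∅
  b4: {t} / ∅
  b5: {f,q} / {f}

Backward fixpoint:
  b0: in=∅ out={f}
  b1: in={f} out={f}
  b2: in=∅ out=∅
  b3: in=∅ out={f}
  b4: in={f} out={f}
  b5: in={f} out=∅

Interfere edges:
  c: {f}
  f: {c,q,t,u}
  q: {f,u}
  t: {f}
  u: {f,q}

N(c) = ["f"]

Answer: ["f"]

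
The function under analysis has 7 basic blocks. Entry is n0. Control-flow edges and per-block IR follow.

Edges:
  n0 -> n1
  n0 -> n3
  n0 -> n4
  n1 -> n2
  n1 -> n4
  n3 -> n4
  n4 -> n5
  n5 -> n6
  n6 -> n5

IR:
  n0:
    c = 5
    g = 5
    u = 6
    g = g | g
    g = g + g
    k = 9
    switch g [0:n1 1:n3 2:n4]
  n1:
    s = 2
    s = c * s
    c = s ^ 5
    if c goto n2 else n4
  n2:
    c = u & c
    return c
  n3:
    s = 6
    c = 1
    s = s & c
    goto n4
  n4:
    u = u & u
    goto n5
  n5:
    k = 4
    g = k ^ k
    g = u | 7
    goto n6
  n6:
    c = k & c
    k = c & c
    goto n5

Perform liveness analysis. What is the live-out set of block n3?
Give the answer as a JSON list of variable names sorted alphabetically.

Per-block:
  n0 def {c,g,k,u} use ∅
  n1 def {c,s} use {c}
  n2 def {c} use {c,u}
  n3 def {c,s} use ∅
  n4 def {u} use {u}
  n5 def {g,k} use {u}
  n6 def {c,k} use {c,k}

Live sets:
  live n0: ∅→{c,u}
  live n1: {c,u}→{c,u}
  live n2: {c,u}→∅
  live n3: {u}→{c,u}
  live n4: {c,u}→{c,u}
  live n5: {c,u}→{c,k,u}
  live n6: {c,k,u}→{c,u}

live-out(n3) = ["c", "u"]

Answer: ["c", "u"]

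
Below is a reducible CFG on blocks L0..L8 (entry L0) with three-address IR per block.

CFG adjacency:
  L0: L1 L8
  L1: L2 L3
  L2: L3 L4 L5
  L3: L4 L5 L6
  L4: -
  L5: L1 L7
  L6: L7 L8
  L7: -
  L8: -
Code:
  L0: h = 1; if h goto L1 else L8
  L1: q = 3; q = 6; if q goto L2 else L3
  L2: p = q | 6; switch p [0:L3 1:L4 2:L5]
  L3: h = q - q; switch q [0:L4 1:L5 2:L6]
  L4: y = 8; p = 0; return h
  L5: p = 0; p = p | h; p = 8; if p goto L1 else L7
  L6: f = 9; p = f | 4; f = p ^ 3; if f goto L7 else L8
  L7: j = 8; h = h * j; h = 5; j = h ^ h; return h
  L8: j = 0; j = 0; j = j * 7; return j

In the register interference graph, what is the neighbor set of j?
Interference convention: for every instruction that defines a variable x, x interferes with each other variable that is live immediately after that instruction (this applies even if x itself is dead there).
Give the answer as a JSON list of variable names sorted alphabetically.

Answer: ["h"]

Analysis:
Per-block:
  L0 def {h} use ∅
  L1 def {q} use ∅
  L2 def {p} use {q}
  L3 def {h} use {q}
  L4 def {p,y} use {h}
  L5 def {p} use {h}
  L6 def {f,p} use ∅
  L7 def {h,j} use {h}
  L8 def {j} use ∅

Liveness:
  L0 li=∅ lo={h}
  L1 li={h} lo={h,q}
  L2 li={h,q} lo={h,q}
  L3 li={q} lo={h}
  L4 li={h} lo=∅
  L5 li={h} lo={h}
  L6 li={h} lo={h}
  L7 li={h} lo=∅
  L8 li=∅ lo=∅

Interference:
  f: {h}
  h: {f,j,p,q,y}
  j: {h}
  p: {h,q}
  q: {h,p}
  y: {h}

N(j) = ["h"]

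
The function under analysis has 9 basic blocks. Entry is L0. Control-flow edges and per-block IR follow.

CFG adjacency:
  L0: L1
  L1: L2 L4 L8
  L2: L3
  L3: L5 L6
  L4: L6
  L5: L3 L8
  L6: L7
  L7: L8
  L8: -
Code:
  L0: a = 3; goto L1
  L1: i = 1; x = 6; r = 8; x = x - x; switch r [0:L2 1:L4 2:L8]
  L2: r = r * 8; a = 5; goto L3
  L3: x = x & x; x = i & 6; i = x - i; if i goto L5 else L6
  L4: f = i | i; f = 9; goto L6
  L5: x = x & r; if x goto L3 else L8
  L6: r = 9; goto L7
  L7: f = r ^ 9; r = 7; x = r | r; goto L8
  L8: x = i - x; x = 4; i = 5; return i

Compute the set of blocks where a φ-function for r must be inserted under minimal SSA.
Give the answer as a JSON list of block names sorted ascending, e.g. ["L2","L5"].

idom tree: L1←L0 L2←L1 L3←L2 L4←L1 L5←L3 L6←L1 L7←L6 L8←L1
Dom∩ at merges:
  L3: preds {L2,L5}: {L0,L1,L2} ∩ {L0,L1,L2,L3,L5} = {L0,L1,L2}; idom=L2
  L6: preds {L3,L4}: {L0,L1,L2,L3} ∩ {L0,L1,L4} = {L0,L1}; idom=L1
  L8: preds {L1,L5,L7}: {L0,L1} ∩ {L0,L1,L2,L3,L5} ∩ {L0,L1,L6,L7} = {L0,L1}; idom=L1

Frontier:
  L3←L2: walk · to L2
  L3←L5: walk L5→L3 to L2
  L6←L3: walk L3→L2 to L1
  L6←L4: walk L4 to L1
  L8←L1: walk · to L1
  L8←L5: walk L5→L3→L2 to L1
  L8←L7: walk L7→L6 to L1
  L0 → ∅
  L1 → ∅
  L2 → {L6,L8}
  L3 → {L3,L6,L8}
  L4 → {L6}
  L5 → {L3,L8}
  L6 → {L8}
  L7 → {L8}
  L8 → ∅

φ for r: defs {L1,L2,L6,L7}
  DF⁺ = {L6,L8}

Answer: ["L6", "L8"]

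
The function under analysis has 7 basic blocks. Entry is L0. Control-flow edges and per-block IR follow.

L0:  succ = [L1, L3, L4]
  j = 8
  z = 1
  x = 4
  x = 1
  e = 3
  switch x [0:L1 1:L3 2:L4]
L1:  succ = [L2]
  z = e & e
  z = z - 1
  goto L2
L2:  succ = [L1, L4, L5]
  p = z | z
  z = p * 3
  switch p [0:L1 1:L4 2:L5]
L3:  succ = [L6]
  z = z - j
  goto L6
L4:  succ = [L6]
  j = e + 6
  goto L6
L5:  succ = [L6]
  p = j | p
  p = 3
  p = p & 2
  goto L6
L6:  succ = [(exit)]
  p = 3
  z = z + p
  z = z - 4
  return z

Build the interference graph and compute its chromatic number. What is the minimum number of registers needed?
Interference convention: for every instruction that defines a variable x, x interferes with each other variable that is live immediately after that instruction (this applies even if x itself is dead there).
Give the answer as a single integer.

Block summaries:
  L0 def {e,j,x,z} use ∅
  L1 def {z} use {e}
  L2 def {p,z} use {z}
  L3 def {z} use {j,z}
  L4 def {j} use {e}
  L5 def {p} use {j,p}
  L6 def {p,z} use {z}

Liveness:
  live L0: ∅→{e,j,z}
  live L1: {e,j}→{e,j,z}
  live L2: {e,j,z}→{e,j,p,z}
  live L3: {j,z}→{z}
  live L4: {e,z}→{z}
  live L5: {j,p,z}→{z}
  live L6: {z}→∅

Interfere edges:
  e: {j,p,x,z}
  j: {e,p,x,z}
  p: {e,j,z}
  x: {e,j,z}
  z: {e,j,p,x}

Chromatic number:
  {e,j,p,z} pairwise interfere (4-clique) ⇒ χ ≥ 4
  4-colouring: R0={e}  R1={j}  R2={z}  R3={p,x}
  χ = 4

Answer: 4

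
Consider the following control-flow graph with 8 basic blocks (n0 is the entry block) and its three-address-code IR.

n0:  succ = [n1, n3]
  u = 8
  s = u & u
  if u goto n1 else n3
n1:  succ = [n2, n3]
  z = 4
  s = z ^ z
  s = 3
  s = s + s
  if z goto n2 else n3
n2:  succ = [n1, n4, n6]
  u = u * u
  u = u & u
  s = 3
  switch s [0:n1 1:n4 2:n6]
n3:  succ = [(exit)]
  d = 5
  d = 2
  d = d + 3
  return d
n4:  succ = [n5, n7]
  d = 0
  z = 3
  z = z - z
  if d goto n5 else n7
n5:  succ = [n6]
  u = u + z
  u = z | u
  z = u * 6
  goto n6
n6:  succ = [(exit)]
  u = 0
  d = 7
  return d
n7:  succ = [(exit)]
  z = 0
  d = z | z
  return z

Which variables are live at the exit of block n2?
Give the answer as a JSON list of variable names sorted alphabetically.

def/use:
  n0: {s,u} / ∅
  n1: {s,z} / ∅
  n2: {s,u} / {u}
  n3: {d} / ∅
  n4: {d,z} / ∅
  n5: {u,z} / {u,z}
  n6: {d,u} / ∅
  n7: {d,z} / ∅

Backward fixpoint:
  live n0: ∅→{u}
  live n1: {u}→{u}
  live n2: {u}→{u}
  live n3: ∅→∅
  live n4: {u}→{u,z}
  live n5: {u,z}→∅
  live n6: ∅→∅
  live n7: ∅→∅

live-out(n2) = ["u"]

Answer: ["u"]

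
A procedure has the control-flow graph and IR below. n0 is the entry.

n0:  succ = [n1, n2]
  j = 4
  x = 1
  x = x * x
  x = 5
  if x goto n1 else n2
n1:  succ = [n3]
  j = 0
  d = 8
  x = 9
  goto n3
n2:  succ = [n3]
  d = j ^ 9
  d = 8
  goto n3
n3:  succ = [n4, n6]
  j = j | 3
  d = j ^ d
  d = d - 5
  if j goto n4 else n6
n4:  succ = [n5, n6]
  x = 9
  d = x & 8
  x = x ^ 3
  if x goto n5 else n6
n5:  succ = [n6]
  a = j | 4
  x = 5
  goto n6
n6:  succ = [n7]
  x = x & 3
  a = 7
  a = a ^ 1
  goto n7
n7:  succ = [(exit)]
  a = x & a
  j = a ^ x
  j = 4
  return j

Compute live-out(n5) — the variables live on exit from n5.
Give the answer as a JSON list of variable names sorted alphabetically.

Per-block:
  n0: {j,x} / ∅
  n1: {d,j,x} / ∅
  n2: {d} / {j}
  n3: {d,j} / {d,j}
  n4: {d,x} / ∅
  n5: {a,x} / {j}
  n6: {a,x} / {x}
  n7: {a,j} / {a,x}

Backward fixpoint:
  n0 li=∅ lo={j,x}
  n1 li=∅ lo={d,j,x}
  n2 li={j,x} lo={d,j,x}
  n3 li={d,j,x} lo={j,x}
  n4 li={j} lo={j,x}
  n5 li={j} lo={x}
  n6 li={x} lo={a,x}
  n7 li={a,x} lo=∅

live-out(n5) = ["x"]

Answer: ["x"]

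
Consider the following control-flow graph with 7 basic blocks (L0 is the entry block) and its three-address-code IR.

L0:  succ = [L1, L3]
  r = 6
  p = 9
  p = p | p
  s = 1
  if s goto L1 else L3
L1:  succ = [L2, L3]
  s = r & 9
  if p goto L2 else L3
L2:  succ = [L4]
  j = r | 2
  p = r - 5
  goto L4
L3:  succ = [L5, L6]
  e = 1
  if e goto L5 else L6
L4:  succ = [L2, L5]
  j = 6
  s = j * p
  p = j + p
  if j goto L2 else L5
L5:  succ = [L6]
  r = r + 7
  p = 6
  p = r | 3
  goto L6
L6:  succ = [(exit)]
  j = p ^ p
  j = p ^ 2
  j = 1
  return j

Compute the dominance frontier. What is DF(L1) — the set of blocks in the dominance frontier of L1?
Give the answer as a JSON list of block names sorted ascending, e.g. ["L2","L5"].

Answer: ["L3", "L5"]

Analysis:
idom tree: L1←L0 L2←L1 L3←L0 L4←L2 L5←L0 L6←L0
Join-block Dom:
  L2: preds {L1,L4}: {L0,L1} ∩ {L0,L1,L2,L4} = {L0,L1}; idom=L1
  L3: preds {L0,L1}: {L0} ∩ {L0,L1} = {L0}; idom=L0
  L5: preds {L3,L4}: {L0,L3} ∩ {L0,L1,L2,L4} = {L0}; idom=L0
  L6: preds {L3,L5}: {L0,L3} ∩ {L0,L5} = {L0}; idom=L0

DF derivation:
  join L2 pred L1: · stop@L1
  join L2 pred L4: L4→L2 stop@L1
  join L3 pred L0: · stop@L0
  join L3 pred L1: L1 stop@L0
  join L5 pred L3: L3 stop@L0
  join L5 pred L4: L4→L2→L1 stop@L0
  join L6 pred L3: L3 stop@L0
  join L6 pred L5: L5 stop@L0
  L0: DF=∅
  L1: DF={L3,L5}
  L2: DF={L2,L5}
  L3: DF={L5,L6}
  L4: DF={L2,L5}
  L5: DF={L6}
  L6: DF=∅

DF(L1) = ["L3", "L5"]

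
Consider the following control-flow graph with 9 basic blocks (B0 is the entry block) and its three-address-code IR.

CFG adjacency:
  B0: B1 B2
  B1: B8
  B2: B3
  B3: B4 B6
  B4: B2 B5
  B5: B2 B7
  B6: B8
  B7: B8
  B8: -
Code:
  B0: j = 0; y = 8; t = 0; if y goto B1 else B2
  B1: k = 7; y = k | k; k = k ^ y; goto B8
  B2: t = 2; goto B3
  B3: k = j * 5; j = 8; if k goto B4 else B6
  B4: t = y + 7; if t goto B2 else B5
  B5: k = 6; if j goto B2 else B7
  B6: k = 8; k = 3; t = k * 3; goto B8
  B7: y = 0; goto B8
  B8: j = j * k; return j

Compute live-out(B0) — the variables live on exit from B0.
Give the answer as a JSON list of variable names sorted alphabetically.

Per-block:
  B0: {j,t,y} / ∅
  B1: {k,y} / ∅
  B2: {t} / ∅
  B3: {j,k} / {j}
  B4: {t} / {y}
  B5: {k} / {j}
  B6: {k,t} / ∅
  B7: {y} / ∅
  B8: {j} / {j,k}

Live sets:
  B0: in=∅ out={j,y}
  B1: in={j} out={j,k}
  B2: in={j,y} out={j,y}
  B3: in={j,y} out={j,y}
  B4: in={j,y} out={j,y}
  B5: in={j,y} out={j,k,y}
  B6: in={j} out={j,k}
  B7: in={j,k} out={j,k}
  B8: in={j,k} out=∅

live-out(B0) = ["j", "y"]

Answer: ["j", "y"]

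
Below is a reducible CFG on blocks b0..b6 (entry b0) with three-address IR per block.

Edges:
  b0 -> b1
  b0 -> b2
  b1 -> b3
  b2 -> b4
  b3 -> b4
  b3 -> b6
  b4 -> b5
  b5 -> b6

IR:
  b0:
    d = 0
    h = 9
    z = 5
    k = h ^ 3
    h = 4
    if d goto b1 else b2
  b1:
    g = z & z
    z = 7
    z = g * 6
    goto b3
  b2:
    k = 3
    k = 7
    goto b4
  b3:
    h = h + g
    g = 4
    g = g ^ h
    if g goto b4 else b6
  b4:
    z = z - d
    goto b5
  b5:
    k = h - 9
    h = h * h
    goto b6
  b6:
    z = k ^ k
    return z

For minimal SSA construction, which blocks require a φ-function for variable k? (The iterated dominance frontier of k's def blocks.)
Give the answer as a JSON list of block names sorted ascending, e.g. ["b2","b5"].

Answer: ["b4", "b6"]

Working:
idom tree: b1←b0 b2←b0 b3←b1 b4←b0 b5←b4 b6←b0
Dom∩ at merges:
  b4: preds {b2,b3}: {b0,b2} ∩ {b0,b1,b3} = {b0}; idom=b0
  b6: preds {b3,b5}: {b0,b1,b3} ∩ {b0,b4,b5} = {b0}; idom=b0

DF walk-up:
  join b4 pred b2: b2 stop@b0
  join b4 pred b3: b3→b1 stop@b0
  join b6 pred b3: b3→b1 stop@b0
  join b6 pred b5: b5→b4 stop@b0
  b0: DF=∅
  b1: DF={b4,b6}
  b2: DF={b4}
  b3: DF={b4,b6}
  b4: DF={b6}
  b5: DF={b6}
  b6: DF=∅

φ for k: defs {b0,b2,b5}
  DF⁺ = {b4,b6}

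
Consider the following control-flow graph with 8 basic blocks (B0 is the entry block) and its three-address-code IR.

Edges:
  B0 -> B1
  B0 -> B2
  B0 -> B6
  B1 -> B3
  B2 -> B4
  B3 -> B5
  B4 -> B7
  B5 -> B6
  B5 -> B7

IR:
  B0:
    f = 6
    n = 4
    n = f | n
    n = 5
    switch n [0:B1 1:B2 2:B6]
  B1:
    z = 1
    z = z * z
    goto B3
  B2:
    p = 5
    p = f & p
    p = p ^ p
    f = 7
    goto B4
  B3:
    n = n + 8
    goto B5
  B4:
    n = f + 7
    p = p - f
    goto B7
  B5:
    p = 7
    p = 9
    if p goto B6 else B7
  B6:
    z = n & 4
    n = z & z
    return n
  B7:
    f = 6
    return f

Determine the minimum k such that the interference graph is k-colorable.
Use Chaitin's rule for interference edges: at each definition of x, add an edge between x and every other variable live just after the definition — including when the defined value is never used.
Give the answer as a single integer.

Answer: 3

Analysis:
Per-block:
  B0 def {f,n} use ∅
  B1 def {z} use ∅
  B2 def {f,p} use {f}
  B3 def {n} use {n}
  B4 def {n,p} use {f,p}
  B5 def {p} use ∅
  B6 def {n,z} use {n}
  B7 def {f} use ∅

Backward fixpoint:
  B0: in=∅ out={f,n}
  B1: in={n} out={n}
  B2: in={f} out={f,p}
  B3: in={n} out={n}
  B4: in={f,p} out=∅
  B5: in={n} out={n}
  B6: in={n} out=∅
  B7: in=∅ out=∅

Conflict graph:
  f: {n,p}
  n: {f,p,z}
  p: {f,n}
  z: {n}

Colouring:
  clique {f,n,p} ⇒ need ≥ 3
  assign f→c1 n→c0 p→c2 z→c1 — no edge inside a register ⇒ χ ≤ 3
  χ = 3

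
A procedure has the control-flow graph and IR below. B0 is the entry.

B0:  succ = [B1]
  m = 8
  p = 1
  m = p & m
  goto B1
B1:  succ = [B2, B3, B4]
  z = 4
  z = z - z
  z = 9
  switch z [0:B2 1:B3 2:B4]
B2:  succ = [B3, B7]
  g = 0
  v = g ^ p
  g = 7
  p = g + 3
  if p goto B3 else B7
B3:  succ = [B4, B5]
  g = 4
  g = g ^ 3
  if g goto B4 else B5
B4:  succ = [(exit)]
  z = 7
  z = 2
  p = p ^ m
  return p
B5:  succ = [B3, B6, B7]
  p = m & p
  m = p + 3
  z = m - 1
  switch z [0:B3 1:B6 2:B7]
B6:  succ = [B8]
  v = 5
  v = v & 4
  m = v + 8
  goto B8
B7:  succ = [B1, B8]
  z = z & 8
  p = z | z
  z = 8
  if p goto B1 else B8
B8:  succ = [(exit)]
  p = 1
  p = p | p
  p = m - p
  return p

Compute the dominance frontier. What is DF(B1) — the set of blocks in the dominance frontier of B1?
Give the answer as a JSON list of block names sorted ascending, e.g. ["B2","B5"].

Answer: ["B1"]

Analysis:
idom tree: B1←B0 B2←B1 B3←B1 B4←B1 B5←B3 B6←B5 B7←B1 B8←B1
Dom at joins:
  B1: preds {B0,B7}: {B0} ∩ {B0,B1,B7} = {B0}; idom=B0
  B3: preds {B1,B2,B5}: {B0,B1} ∩ {B0,B1,B2} ∩ {B0,B1,B3,B5} = {B0,B1}; idom=B1
  B4: preds {B1,B3}: {B0,B1} ∩ {B0,B1,B3} = {B0,B1}; idom=B1
  B7: preds {B2,B5}: {B0,B1,B2} ∩ {B0,B1,B3,B5} = {B0,B1}; idom=B1
  B8: preds {B6,B7}: {B0,B1,B3,B5,B6} ∩ {B0,B1,B7} = {B0,B1}; idom=B1

DF derivation:
  join B1 pred B0: · stop@B0
  join B1 pred B7: B7→B1 stop@B0
  join B3 pred B1: · stop@B1
  join B3 pred B2: B2 stop@B1
  join B3 pred B5: B5→B3 stop@B1
  join B4 pred B1: · stop@B1
  join B4 pred B3: B3 stop@B1
  join B7 pred B2: B2 stop@B1
  join B7 pred B5: B5→B3 stop@B1
  join B8 pred B6: B6→B5→B3 stop@B1
  join B8 pred B7: B7 stop@B1
  DF(B0)=∅
  DF(B1)={B1}
  DF(B2)={B3,B7}
  DF(B3)={B3,B4,B7,B8}
  DF(B4)=∅
  DF(B5)={B3,B7,B8}
  DF(B6)={B8}
  DF(B7)={B1,B8}
  DF(B8)=∅

DF(B1) = ["B1"]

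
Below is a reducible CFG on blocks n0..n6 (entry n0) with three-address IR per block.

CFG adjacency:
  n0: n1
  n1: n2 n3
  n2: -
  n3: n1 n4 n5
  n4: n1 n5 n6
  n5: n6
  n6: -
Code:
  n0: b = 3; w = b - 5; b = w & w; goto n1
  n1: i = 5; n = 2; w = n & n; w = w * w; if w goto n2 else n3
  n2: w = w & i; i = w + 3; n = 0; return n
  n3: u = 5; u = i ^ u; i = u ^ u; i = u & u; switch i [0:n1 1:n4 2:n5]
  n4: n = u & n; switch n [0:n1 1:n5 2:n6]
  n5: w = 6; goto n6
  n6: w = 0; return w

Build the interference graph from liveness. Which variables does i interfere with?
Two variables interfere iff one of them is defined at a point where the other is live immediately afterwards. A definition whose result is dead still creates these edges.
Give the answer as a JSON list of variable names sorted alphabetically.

Answer: ["n", "u", "w"]

Derivation:
Per-block:
  n0: {b,w} / ∅
  n1: {i,n,w} / ∅
  n2: {i,n,w} / {i,w}
  n3: {i,u} / {i}
  n4: {n} / {n,u}
  n5: {w} / ∅
  n6: {w} / ∅

Backward fixpoint:
  n0: in=∅ out=∅
  n1: in=∅ out={i,n,w}
  n2: in={i,w} out=∅
  n3: in={i,n} out={n,u}
  n4: in={n,u} out=∅
  n5: in=∅ out=∅
  n6: in=∅ out=∅

Conflict graph:
  b — ∅
  i — {n,u,w}
  n — {i,u,w}
  u — {i,n}
  w — {i,n}

N(i) = ["n", "u", "w"]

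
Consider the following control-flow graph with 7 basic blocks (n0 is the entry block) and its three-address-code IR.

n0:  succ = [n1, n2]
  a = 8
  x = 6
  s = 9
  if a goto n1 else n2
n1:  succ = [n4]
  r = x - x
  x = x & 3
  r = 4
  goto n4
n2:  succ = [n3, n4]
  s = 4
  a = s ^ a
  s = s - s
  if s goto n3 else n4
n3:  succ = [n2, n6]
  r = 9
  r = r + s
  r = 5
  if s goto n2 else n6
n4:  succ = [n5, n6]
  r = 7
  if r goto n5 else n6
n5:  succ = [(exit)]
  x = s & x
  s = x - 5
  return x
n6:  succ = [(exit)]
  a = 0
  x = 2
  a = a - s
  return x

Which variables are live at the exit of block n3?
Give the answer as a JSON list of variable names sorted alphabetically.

Answer: ["a", "s", "x"]

Analysis:
Per-block:
  n0 def {a,s,x} use ∅
  n1 def {r,x} use {x}
  n2 def {a,s} use {a}
  n3 def {r} use {s}
  n4 def {r} use ∅
  n5 def {s,x} use {s,x}
  n6 def {a,x} use {s}

Live sets:
  n0: in=∅ out={a,s,x}
  n1: in={s,x} out={s,x}
  n2: in={a,x} out={a,s,x}
  n3: in={a,s,x} out={a,s,x}
  n4: in={s,x} out={s,x}
  n5: in={s,x} out=∅
  n6: in={s} out=∅

live-out(n3) = ["a", "s", "x"]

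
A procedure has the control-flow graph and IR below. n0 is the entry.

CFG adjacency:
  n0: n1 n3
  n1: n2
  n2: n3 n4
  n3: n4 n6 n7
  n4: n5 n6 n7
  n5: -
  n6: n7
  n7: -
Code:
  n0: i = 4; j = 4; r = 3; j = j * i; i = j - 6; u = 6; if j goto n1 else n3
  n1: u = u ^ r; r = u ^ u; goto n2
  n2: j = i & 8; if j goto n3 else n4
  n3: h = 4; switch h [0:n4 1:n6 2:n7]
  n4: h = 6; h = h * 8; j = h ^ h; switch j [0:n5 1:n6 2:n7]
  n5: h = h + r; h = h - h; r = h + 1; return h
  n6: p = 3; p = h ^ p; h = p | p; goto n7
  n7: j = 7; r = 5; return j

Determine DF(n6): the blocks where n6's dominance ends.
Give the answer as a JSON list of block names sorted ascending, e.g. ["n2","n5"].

Answer: ["n7"]

Derivation:
idom tree: n1←n0 n2←n1 n3←n0 n4←n0 n5←n4 n6←n0 n7←n0
Dom at joins:
  n3: preds {n0,n2}: {n0} ∩ {n0,n1,n2} = {n0}; idom=n0
  n4: preds {n2,n3}: {n0,n1,n2} ∩ {n0,n3} = {n0}; idom=n0
  n6: preds {n3,n4}: {n0,n3} ∩ {n0,n4} = {n0}; idom=n0
  n7: preds {n3,n4,n6}: {n0,n3} ∩ {n0,n4} ∩ {n0,n6} = {n0}; idom=n0

DF walk-up:
  join n3 pred n0: · stop@n0
  join n3 pred n2: n2→n1 stop@n0
  join n4 pred n2: n2→n1 stop@n0
  join n4 pred n3: n3 stop@n0
  join n6 pred n3: n3 stop@n0
  join n6 pred n4: n4 stop@n0
  join n7 pred n3: n3 stop@n0
  join n7 pred n4: n4 stop@n0
  join n7 pred n6: n6 stop@n0
  DF(n0)=∅
  DF(n1)={n3,n4}
  DF(n2)={n3,n4}
  DF(n3)={n4,n6,n7}
  DF(n4)={n6,n7}
  DF(n5)=∅
  DF(n6)={n7}
  DF(n7)=∅

DF(n6) = ["n7"]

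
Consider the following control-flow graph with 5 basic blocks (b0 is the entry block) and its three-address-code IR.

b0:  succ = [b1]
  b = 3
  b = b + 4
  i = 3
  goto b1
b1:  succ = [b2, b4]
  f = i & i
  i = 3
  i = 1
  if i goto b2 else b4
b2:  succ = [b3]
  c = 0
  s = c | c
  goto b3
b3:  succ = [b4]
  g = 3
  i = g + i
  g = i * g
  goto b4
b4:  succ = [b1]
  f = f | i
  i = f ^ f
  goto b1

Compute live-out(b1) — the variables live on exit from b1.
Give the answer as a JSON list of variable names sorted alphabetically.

Answer: ["f", "i"]

Working:
Block summaries:
  b0 def {b,i} use ∅
  b1 def {f,i} use {i}
  b2 def {c,s} use ∅
  b3 def {g,i} use {i}
  b4 def {f,i} use {f,i}

Liveness:
  b0: in=∅ out={i}
  b1: in={i} out={f,i}
  b2: in={f,i} out={f,i}
  b3: in={f,i} out={f,i}
  b4: in={f,i} out={i}

live-out(b1) = ["f", "i"]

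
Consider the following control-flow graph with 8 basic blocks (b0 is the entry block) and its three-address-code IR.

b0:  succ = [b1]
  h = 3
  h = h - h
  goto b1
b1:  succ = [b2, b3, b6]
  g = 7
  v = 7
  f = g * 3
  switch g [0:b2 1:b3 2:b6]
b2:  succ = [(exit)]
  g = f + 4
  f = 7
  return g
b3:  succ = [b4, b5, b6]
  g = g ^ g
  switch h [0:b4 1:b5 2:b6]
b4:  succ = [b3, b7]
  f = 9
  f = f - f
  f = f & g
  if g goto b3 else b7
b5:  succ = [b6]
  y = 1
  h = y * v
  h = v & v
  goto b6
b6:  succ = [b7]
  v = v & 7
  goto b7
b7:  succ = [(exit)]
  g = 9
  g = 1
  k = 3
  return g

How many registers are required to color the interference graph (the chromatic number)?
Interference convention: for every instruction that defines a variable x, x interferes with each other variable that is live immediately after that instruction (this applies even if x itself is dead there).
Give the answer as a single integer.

Answer: 4

Working:
def/use:
  b0: def={h} ue=∅
  b1: def={f,g,v} ue=∅
  b2: def={f,g} ue={f}
  b3: def={g} ue={g,h}
  b4: def={f} ue={g}
  b5: def={h,y} ue={v}
  b6: def={v} ue={v}
  b7: def={g,k} ue=∅

Live sets:
  b0 li=∅ lo={h}
  b1 li={h} lo={f,g,h,v}
  b2 li={f} lo=∅
  b3 li={g,h,v} lo={g,h,v}
  b4 li={g,h,v} lo={g,h,v}
  b5 li={v} lo={v}
  b6 li={v} lo=∅
  b7 li=∅ lo=∅

Conflict graph:
  f↔{g,h,v}
  g↔{f,h,k,v}
  h↔{f,g,v}
  k↔{g}
  v↔{f,g,h,y}
  y↔{v}

Registers:
  lower bound: {f,g,h,v} mutually conflict ⇒ χ ≥ 4
  assign f→r2 g→r0 h→r3 k→r1 v→r1 y→r0 — no edge inside a register ⇒ χ ≤ 4
  χ = 4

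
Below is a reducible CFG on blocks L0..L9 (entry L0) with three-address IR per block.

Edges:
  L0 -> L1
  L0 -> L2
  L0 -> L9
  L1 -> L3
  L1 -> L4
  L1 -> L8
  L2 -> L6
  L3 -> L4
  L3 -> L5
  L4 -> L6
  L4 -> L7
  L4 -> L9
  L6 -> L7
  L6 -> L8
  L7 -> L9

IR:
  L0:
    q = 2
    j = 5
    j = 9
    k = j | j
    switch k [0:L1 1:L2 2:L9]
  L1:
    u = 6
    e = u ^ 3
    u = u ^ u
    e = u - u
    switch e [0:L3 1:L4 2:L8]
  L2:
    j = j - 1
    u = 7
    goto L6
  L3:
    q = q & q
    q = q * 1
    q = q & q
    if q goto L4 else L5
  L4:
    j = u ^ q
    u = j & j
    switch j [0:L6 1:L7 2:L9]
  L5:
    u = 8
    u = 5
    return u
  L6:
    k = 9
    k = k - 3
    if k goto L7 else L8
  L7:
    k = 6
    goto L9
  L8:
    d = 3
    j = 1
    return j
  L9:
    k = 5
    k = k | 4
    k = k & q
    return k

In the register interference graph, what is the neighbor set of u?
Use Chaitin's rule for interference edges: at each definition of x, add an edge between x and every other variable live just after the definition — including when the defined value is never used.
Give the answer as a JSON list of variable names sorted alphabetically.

Answer: ["e", "j", "q"]

Derivation:
Per-block:
  L0: def={j,k,q} ue=∅
  L1: def={e,u} ue=∅
  L2: def={j,u} ue={j}
  L3: def={q} ue={q}
  L4: def={j,u} ue={q,u}
  L5: def={u} ue=∅
  L6: def={k} ue=∅
  L7: def={k} ue=∅
  L8: def={d,j} ue=∅
  L9: def={k} ue={q}

Liveness:
  L0: in=∅ out={j,q}
  L1: in={q} out={q,u}
  L2: in={j,q} out={q}
  L3: in={q,u} out={q,u}
  L4: in={q,u} out={q}
  L5: in=∅ out=∅
  L6: in={q} out={q}
  L7: in={q} out={q}
  L8: in=∅ out=∅
  L9: in={q} out=∅

Interference:
  d — ∅
  e — {q,u}
  j — {k,q,u}
  k — {j,q}
  q — {e,j,k,u}
  u — {e,j,q}

N(u) = ["e", "j", "q"]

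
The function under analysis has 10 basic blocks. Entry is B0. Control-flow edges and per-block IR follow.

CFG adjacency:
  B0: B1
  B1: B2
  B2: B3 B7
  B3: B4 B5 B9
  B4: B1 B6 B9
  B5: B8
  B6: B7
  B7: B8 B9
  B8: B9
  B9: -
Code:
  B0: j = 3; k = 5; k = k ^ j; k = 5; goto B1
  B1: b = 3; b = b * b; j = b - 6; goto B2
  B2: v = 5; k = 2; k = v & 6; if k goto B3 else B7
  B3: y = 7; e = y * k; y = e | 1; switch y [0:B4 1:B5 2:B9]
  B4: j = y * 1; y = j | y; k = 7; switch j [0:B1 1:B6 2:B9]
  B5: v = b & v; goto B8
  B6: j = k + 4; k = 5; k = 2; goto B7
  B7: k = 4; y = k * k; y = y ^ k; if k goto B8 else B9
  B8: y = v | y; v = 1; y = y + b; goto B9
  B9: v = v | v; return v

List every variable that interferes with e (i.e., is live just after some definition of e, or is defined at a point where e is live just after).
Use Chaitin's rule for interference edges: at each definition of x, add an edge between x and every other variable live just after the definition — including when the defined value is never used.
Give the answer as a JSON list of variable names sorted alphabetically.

def/use:
  B0: {j,k} / ∅
  B1: {b,j} / ∅
  B2: {k,v} / ∅
  B3: {e,y} / {k}
  B4: {j,k,y} / {y}
  B5: {v} / {b,v}
  B6: {j,k} / {k}
  B7: {k,y} / ∅
  B8: {v,y} / {b,v,y}
  B9: {v} / {v}

Live sets:
  live B0: ∅→∅
  live B1: ∅→{b}
  live B2: {b}→{b,k,v}
  live B3: {b,k,v}→{b,v,y}
  live B4: {b,v,y}→{b,k,v}
  live B5: {b,v,y}→{b,v,y}
  live B6: {b,k,v}→{b,v}
  live B7: {b,v}→{b,v,y}
  live B8: {b,v,y}→{v}
  live B9: {v}→∅

Conflict graph:
  b: {e,j,k,v,y}
  e: {b,v}
  j: {b,k,v,y}
  k: {b,j,v,y}
  v: {b,e,j,k,y}
  y: {b,j,k,v}

N(e) = ["b", "v"]

Answer: ["b", "v"]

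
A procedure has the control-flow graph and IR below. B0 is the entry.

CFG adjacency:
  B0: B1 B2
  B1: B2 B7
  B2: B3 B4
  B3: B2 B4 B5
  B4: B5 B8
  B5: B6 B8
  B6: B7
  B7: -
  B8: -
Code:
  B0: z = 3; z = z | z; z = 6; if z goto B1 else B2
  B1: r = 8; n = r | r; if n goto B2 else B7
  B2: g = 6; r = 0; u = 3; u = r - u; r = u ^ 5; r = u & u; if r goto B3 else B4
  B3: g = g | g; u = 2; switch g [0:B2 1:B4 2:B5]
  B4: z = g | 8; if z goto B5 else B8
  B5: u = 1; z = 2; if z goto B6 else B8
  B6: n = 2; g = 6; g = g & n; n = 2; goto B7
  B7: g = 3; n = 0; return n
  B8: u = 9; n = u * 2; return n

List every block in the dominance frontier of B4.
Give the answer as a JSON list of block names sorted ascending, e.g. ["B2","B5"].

idom tree: B1←B0 B2←B0 B3←B2 B4←B2 B5←B2 B6←B5 B7←B0 B8←B2
Join-block Dom:
  B2: preds {B0,B1,B3}: {B0} ∩ {B0,B1} ∩ {B0,B2,B3} = {B0}; idom=B0
  B4: preds {B2,B3}: {B0,B2} ∩ {B0,B2,B3} = {B0,B2}; idom=B2
  B5: preds {B3,B4}: {B0,B2,B3} ∩ {B0,B2,B4} = {B0,B2}; idom=B2
  B7: preds {B1,B6}: {B0,B1} ∩ {B0,B2,B5,B6} = {B0}; idom=B0
  B8: preds {B4,B5}: {B0,B2,B4} ∩ {B0,B2,B5} = {B0,B2}; idom=B2

DF derivation:
  B2←B0: walk · to B0
  B2←B1: walk B1 to B0
  B2←B3: walk B3→B2 to B0
  B4←B2: walk · to B2
  B4←B3: walk B3 to B2
  B5←B3: walk B3 to B2
  B5←B4: walk B4 to B2
  B7←B1: walk B1 to B0
  B7←B6: walk B6→B5→B2 to B0
  B8←B4: walk B4 to B2
  B8←B5: walk B5 to B2
  B0 → ∅
  B1 → {B2,B7}
  B2 → {B2,B7}
  B3 → {B2,B4,B5}
  B4 → {B5,B8}
  B5 → {B7,B8}
  B6 → {B7}
  B7 → ∅
  B8 → ∅

DF(B4) = ["B5", "B8"]

Answer: ["B5", "B8"]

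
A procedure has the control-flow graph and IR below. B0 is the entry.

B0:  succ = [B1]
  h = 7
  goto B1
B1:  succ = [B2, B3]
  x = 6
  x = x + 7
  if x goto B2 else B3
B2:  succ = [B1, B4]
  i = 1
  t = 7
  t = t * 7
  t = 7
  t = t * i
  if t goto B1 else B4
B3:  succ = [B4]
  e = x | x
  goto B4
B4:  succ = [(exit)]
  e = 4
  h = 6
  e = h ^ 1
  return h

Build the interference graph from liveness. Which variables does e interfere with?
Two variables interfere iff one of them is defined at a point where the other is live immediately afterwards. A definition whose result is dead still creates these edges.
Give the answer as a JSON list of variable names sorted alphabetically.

Per-block:
  B0: def={h} ue=∅
  B1: def={x} ue=∅
  B2: def={i,t} ue=∅
  B3: def={e} ue={x}
  B4: def={e,h} ue=∅

Liveness:
  B0 li=∅ lo=∅
  B1 li=∅ lo={x}
  B2 li=∅ lo=∅
  B3 li={x} lo=∅
  B4 li=∅ lo=∅

Interference:
  e — {h}
  h — {e}
  i — {t}
  t — {i}
  x — ∅

N(e) = ["h"]

Answer: ["h"]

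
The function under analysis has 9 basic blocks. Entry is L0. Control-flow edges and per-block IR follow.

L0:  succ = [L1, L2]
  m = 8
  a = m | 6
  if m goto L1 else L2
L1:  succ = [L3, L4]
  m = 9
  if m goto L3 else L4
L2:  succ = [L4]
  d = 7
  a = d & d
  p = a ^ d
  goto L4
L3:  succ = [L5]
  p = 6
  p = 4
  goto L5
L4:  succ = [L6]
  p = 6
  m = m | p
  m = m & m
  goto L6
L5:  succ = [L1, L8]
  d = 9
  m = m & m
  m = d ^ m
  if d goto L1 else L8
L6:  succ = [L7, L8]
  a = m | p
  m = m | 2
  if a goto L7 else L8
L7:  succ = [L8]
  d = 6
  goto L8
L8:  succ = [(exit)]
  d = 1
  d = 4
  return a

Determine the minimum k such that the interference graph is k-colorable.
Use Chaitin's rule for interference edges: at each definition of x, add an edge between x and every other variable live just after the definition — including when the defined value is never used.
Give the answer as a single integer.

def/use:
  L0: {a,m} / ∅
  L1: {m} / ∅
  L2: {a,d,p} / ∅
  L3: {p} / ∅
  L4: {m,p} / {m}
  L5: {d,m} / {m}
  L6: {a,m} / {m,p}
  L7: {d} / ∅
  L8: {d} / {a}

Live sets:
  L0 li=∅ lo={a,m}
  L1 li={a} lo={a,m}
  L2 li={m} lo={m}
  L3 li={a,m} lo={a,m}
  L4 li={m} lo={m,p}
  L5 li={a,m} lo={a}
  L6 li={m,p} lo={a}
  L7 li={a} lo={a}
  L8 li={a} lo=∅

Conflict graph:
  a — {d,m,p}
  d — {a,m}
  m — {a,d,p}
  p — {a,m}

Registers:
  {a,d,m} pairwise interfere (3-clique) ⇒ χ ≥ 3
  3-colouring: R0={a}  R1={m}  R2={d,p}
  χ = 3

Answer: 3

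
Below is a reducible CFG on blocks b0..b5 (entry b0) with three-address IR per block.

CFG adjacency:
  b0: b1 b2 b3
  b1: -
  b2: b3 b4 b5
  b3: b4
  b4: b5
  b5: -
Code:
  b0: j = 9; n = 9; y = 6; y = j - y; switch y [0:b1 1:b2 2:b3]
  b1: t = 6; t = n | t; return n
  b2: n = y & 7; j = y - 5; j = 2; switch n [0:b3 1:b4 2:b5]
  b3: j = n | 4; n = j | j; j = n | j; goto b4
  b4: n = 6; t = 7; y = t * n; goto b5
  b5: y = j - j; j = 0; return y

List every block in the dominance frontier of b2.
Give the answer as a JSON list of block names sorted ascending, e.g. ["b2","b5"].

idom tree: b1←b0 b2←b0 b3←b0 b4←b0 b5←b0
Join-block Dom:
  b3: preds {b0,b2}: {b0} ∩ {b0,b2} = {b0}; idom=b0
  b4: preds {b2,b3}: {b0,b2} ∩ {b0,b3} = {b0}; idom=b0
  b5: preds {b2,b4}: {b0,b2} ∩ {b0,b4} = {b0}; idom=b0

DF derivation:
  b3←b0: walk · to b0
  b3←b2: walk b2 to b0
  b4←b2: walk b2 to b0
  b4←b3: walk b3 to b0
  b5←b2: walk b2 to b0
  b5←b4: walk b4 to b0
  DF(b0)=∅
  DF(b1)=∅
  DF(b2)={b3,b4,b5}
  DF(b3)={b4}
  DF(b4)={b5}
  DF(b5)=∅

DF(b2) = ["b3", "b4", "b5"]

Answer: ["b3", "b4", "b5"]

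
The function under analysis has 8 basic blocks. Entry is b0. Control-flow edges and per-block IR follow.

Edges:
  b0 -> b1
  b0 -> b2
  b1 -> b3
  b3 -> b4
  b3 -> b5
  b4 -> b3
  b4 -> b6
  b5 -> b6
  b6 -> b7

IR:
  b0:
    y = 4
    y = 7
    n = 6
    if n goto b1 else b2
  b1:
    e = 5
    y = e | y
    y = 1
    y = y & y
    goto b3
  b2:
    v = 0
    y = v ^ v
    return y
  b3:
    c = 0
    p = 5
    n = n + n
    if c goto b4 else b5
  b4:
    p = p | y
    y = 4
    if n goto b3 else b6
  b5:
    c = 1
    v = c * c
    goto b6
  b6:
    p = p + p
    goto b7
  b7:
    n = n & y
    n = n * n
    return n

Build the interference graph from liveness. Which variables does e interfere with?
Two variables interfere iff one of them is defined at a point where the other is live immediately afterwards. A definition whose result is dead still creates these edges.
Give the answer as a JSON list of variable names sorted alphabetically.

Answer: ["n", "y"]

Analysis:
def/use:
  b0: {n,y} / ∅
  b1: {e,y} / {y}
  b2: {v,y} / ∅
  b3: {c,n,p} / {n}
  b4: {p,y} / {n,p,y}
  b5: {c,v} / ∅
  b6: {p} / {p}
  b7: {n} / {n,y}

Live sets:
  b0: in=∅ out={n,y}
  b1: in={n,y} out={n,y}
  b2: in=∅ out=∅
  b3: in={n,y} out={n,p,y}
  b4: in={n,p,y} out={n,p,y}
  b5: in={n,p,y} out={n,p,y}
  b6: in={n,p,y} out={n,y}
  b7: in={n,y} out=∅

Interference:
  c↔{n,p,y}
  e↔{n,y}
  n↔{c,e,p,v,y}
  p↔{c,n,v,y}
  v↔{n,p,y}
  y↔{c,e,n,p,v}

N(e) = ["n", "y"]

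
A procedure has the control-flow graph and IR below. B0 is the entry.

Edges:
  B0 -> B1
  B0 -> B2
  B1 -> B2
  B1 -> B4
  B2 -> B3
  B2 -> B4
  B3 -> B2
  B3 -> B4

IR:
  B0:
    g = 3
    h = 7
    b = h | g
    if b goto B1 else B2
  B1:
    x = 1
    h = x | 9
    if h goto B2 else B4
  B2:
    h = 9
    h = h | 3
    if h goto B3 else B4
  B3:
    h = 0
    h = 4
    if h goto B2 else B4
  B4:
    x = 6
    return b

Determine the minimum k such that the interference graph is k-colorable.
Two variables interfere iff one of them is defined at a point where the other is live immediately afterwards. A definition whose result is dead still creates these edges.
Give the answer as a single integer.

Answer: 2

Derivation:
Per-block:
  B0: {b,g,h} / ∅
  B1: {h,x} / ∅
  B2: {h} / ∅
  B3: {h} / ∅
  B4: {x} / {b}

Liveness:
  B0: in=∅ out={b}
  B1: in={b} out={b}
  B2: in={b} out={b}
  B3: in={b} out={b}
  B4: in={b} out=∅

Interfere edges:
  b — {h,x}
  g — {h}
  h — {b,g}
  x — {b}

Chromatic number:
  lower bound: {b,h} mutually conflict ⇒ χ ≥ 2
  assign b→R0 g→R0 h→R1 x→R1 — no edge inside a register ⇒ χ ≤ 2
  χ = 2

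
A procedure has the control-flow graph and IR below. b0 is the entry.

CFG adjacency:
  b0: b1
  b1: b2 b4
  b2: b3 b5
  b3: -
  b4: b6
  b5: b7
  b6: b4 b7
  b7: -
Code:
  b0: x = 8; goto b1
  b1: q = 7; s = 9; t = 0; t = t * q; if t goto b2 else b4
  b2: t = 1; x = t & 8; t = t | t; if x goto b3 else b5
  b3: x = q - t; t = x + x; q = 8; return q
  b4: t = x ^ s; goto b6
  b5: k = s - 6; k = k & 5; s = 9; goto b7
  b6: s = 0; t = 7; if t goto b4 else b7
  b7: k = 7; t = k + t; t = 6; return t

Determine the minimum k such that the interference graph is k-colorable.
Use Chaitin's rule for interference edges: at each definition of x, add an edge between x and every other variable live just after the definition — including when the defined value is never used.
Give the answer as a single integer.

def/use:
  b0: {x} / ∅
  b1: {q,s,t} / ∅
  b2: {t,x} / ∅
  b3: {q,t,x} / {q,t}
  b4: {t} / {s,x}
  b5: {k,s} / {s}
  b6: {s,t} / ∅
  b7: {k,t} / {t}

Live sets:
  b0 li=∅ lo={x}
  b1 li={x} lo={q,s,x}
  b2 li={q,s} lo={q,s,t}
  b3 li={q,t} lo=∅
  b4 li={s,x} lo={x}
  b5 li={s,t} lo={t}
  b6 li={x} lo={s,t,x}
  b7 li={t} lo=∅

Conflict graph:
  k: {t}
  q: {s,t,x}
  s: {q,t,x}
  t: {k,q,s,x}
  x: {q,s,t}

Colouring:
  clique {q,s,t,x} ⇒ need ≥ 4
  assign k→R1 q→R1 s→R2 t→R0 x→R3 — no edge inside a register ⇒ χ ≤ 4
  χ = 4

Answer: 4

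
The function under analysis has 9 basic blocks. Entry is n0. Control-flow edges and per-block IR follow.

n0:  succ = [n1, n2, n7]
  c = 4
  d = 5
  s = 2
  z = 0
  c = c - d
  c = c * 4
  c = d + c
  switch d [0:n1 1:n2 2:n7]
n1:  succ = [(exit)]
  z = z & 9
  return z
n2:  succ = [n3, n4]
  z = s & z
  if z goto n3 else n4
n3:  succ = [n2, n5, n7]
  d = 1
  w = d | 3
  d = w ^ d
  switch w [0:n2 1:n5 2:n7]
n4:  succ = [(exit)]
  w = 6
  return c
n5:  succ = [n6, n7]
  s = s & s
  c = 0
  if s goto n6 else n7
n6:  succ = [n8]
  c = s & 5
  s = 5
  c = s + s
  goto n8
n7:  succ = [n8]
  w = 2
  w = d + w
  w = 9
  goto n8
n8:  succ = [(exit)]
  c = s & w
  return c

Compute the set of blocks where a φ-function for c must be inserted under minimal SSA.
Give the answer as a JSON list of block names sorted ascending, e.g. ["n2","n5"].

idom tree: n1←n0 n2←n0 n3←n2 n4←n2 n5←n3 n6←n5 n7←n0 n8←n0
Dom at joins:
  n2: preds {n0,n3}: {n0} ∩ {n0,n2,n3} = {n0}; idom=n0
  n7: preds {n0,n3,n5}: {n0} ∩ {n0,n2,n3} ∩ {n0,n2,n3,n5} = {n0}; idom=n0
  n8: preds {n6,n7}: {n0,n2,n3,n5,n6} ∩ {n0,n7} = {n0}; idom=n0

Frontier:
  join n2 pred n0: · stop@n0
  join n2 pred n3: n3→n2 stop@n0
  join n7 pred n0: · stop@n0
  join n7 pred n3: n3→n2 stop@n0
  join n7 pred n5: n5→n3→n2 stop@n0
  join n8 pred n6: n6→n5→n3→n2 stop@n0
  join n8 pred n7: n7 stop@n0
  n0: DF=∅
  n1: DF=∅
  n2: DF={n2,n7,n8}
  n3: DF={n2,n7,n8}
  n4: DF=∅
  n5: DF={n7,n8}
  n6: DF={n8}
  n7: DF={n8}
  n8: DF=∅

φ for c: defs {n0,n5,n6,n8}
  DF⁺ = {n7,n8}

Answer: ["n7", "n8"]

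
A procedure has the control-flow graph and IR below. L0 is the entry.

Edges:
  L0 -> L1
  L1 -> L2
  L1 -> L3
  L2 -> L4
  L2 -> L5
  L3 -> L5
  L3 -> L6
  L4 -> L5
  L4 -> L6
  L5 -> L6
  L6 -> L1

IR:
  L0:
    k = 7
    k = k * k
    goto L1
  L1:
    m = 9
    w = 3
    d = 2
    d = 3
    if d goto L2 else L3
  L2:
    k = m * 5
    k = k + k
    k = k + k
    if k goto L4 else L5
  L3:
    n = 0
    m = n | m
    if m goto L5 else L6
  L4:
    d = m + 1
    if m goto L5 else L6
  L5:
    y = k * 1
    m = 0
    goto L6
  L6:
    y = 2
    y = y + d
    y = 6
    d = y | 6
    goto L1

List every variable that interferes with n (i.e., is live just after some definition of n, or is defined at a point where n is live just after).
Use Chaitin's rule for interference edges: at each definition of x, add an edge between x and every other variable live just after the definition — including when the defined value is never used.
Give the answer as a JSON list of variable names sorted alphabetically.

Answer: ["d", "k", "m"]

Working:
def/use:
  L0 def {k} use ∅
  L1 def {d,m,w} use ∅
  L2 def {k} use {m}
  L3 def {m,n} use {m}
  L4 def {d} use {m}
  L5 def {m,y} use {k}
  L6 def {d,y} use {d}

Liveness:
  L0 li=∅ lo={k}
  L1 li={k} lo={d,k,m}
  L2 li={d,m} lo={d,k,m}
  L3 li={d,k,m} lo={d,k}
  L4 li={k,m} lo={d,k}
  L5 li={d,k} lo={d,k}
  L6 li={d,k} lo={k}

Interfere edges:
  d — {k,m,n,y}
  k — {d,m,n,w,y}
  m — {d,k,n,w}
  n — {d,k,m}
  w — {k,m}
  y — {d,k}

N(n) = ["d", "k", "m"]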